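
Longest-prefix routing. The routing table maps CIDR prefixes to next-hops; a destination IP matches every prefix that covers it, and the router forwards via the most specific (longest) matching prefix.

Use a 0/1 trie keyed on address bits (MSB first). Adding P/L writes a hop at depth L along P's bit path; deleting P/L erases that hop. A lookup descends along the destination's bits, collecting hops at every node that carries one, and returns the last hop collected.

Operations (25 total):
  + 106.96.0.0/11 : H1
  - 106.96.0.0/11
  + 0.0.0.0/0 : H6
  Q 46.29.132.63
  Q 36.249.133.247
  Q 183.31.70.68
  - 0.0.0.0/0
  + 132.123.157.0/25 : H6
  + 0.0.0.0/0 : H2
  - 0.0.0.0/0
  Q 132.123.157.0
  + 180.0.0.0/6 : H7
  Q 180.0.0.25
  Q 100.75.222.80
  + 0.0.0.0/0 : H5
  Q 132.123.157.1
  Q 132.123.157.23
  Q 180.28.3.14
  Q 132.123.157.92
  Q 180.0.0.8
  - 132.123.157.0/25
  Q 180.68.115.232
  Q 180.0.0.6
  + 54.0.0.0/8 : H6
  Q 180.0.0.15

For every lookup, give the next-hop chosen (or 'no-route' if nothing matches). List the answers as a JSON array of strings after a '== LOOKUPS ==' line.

Apply in order:
  + 106.96.0.0/11 (H1) depth=11
  - 106.96.0.0/11 clear@11
  + 0.0.0.0/0 (H6) depth=0
  lookup 46.29.132.63: bits 0 walk d0:H6→d1:- -> H6
  lookup 36.249.133.247: bits 0 walk d0:H6→d1:- -> H6
  lookup 183.31.70.68: bits ε walk d0:H6 -> H6
  - 0.0.0.0/0 clear@0
  + 132.123.157.0/25 (H6) depth=25
  + 0.0.0.0/0 (H2) depth=0
  - 0.0.0.0/0 clear@0
  lookup 132.123.157.0: bits 1000010001111011100111010 walk d0:-→d1:-→d2:-→d3:-→d4:-→d5:-→d6:-→d7:-→d8:-→d9:-→d10:-→d11:-→d12:-→d13:-→d14:-→d15:-→d16:-→d17:-→d18:-→d19:-→d20:-→d21:-→d22:-→d23:-→d24:-→d25:H6 -> H6
  + 180.0.0.0/6 (H7) depth=6
  lookup 180.0.0.25: bits 101101 walk d0:-→d1:-→d2:-→d3:-→d4:-→d5:-→d6:H7 -> H7
  lookup 100.75.222.80: bits 0110 walk d0:-→d1:-→d2:-→d3:-→d4:- -> no-route
  + 0.0.0.0/0 (H5) depth=0
  lookup 132.123.157.1: bits 1000010001111011100111010 walk d0:H5→d1:-→d2:-→d3:-→d4:-→d5:-→d6:-→d7:-→d8:-→d9:-→d10:-→d11:-→d12:-→d13:-→d14:-→d15:-→d16:-→d17:-→d18:-→d19:-→d20:-→d21:-→d22:-→d23:-→d24:-→d25:H6 -> H6
  lookup 132.123.157.23: bits 1000010001111011100111010 walk d0:H5→d1:-→d2:-→d3:-→d4:-→d5:-→d6:-→d7:-→d8:-→d9:-→d10:-→d11:-→d12:-→d13:-→d14:-→d15:-→d16:-→d17:-→d18:-→d19:-→d20:-→d21:-→d22:-→d23:-→d24:-→d25:H6 -> H6
  lookup 180.28.3.14: bits 101101 walk d0:H5→d1:-→d2:-→d3:-→d4:-→d5:-→d6:H7 -> H7
  lookup 132.123.157.92: bits 1000010001111011100111010 walk d0:H5→d1:-→d2:-→d3:-→d4:-→d5:-→d6:-→d7:-→d8:-→d9:-→d10:-→d11:-→d12:-→d13:-→d14:-→d15:-→d16:-→d17:-→d18:-→d19:-→d20:-→d21:-→d22:-→d23:-→d24:-→d25:H6 -> H6
  lookup 180.0.0.8: bits 101101 walk d0:H5→d1:-→d2:-→d3:-→d4:-→d5:-→d6:H7 -> H7
  - 132.123.157.0/25 clear@25
  lookup 180.68.115.232: bits 101101 walk d0:H5→d1:-→d2:-→d3:-→d4:-→d5:-→d6:H7 -> H7
  lookup 180.0.0.6: bits 101101 walk d0:H5→d1:-→d2:-→d3:-→d4:-→d5:-→d6:H7 -> H7
  + 54.0.0.0/8 (H6) depth=8
  lookup 180.0.0.15: bits 101101 walk d0:H5→d1:-→d2:-→d3:-→d4:-→d5:-→d6:H7 -> H7

== LOOKUPS ==
["H6","H6","H6","H6","H7","no-route","H6","H6","H7","H6","H7","H7","H7","H7"]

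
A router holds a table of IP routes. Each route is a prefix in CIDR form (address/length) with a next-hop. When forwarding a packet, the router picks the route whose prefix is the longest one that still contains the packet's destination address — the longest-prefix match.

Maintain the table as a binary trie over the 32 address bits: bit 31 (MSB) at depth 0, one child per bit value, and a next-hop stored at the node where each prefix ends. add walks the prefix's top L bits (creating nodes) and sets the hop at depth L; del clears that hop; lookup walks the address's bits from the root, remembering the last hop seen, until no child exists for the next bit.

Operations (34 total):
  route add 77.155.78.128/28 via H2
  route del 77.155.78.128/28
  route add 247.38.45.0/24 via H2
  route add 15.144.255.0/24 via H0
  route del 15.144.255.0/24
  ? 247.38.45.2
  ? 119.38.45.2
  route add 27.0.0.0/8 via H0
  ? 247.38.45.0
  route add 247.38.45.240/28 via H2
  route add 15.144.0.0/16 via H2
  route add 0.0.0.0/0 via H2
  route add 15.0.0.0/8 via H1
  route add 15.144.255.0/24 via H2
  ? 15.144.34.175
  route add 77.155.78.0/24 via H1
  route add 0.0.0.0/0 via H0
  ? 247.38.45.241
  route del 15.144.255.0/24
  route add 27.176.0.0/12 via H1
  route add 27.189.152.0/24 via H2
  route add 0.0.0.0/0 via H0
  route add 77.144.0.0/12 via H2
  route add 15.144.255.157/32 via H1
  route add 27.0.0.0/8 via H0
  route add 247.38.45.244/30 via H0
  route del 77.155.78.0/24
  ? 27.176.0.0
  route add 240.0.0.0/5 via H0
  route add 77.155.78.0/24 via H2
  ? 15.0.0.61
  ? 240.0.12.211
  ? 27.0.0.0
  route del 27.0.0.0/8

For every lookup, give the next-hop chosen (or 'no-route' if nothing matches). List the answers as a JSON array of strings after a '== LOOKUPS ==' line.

Trace:
  + 77.155.78.128/28 (H2) depth=28
  del 77.155.78.128/28 (clear depth 28)
  + 247.38.45.0/24 (H2) depth=24
  + 15.144.255.0/24 (H0) depth=24
  del 15.144.255.0/24 (clear depth 24)
  lookup 247.38.45.2: bits 111101110010011000101101 walk d0:-→d1:-→d2:-→d3:-→d4:-→d5:-→d6:-→d7:-→d8:-→d9:-→d10:-→d11:-→d12:-→d13:-→d14:-→d15:-→d16:-→d17:-→d18:-→d19:-→d20:-→d21:-→d22:-→d23:-→d24:H2 -> H2
  lookup 119.38.45.2: bits 01 walk d0:-→d1:-→d2:- -> no-route
  + 27.0.0.0/8 (H0) depth=8
  lookup 247.38.45.0: bits 111101110010011000101101 walk d0:-→d1:-→d2:-→d3:-→d4:-→d5:-→d6:-→d7:-→d8:-→d9:-→d10:-→d11:-→d12:-→d13:-→d14:-→d15:-→d16:-→d17:-→d18:-→d19:-→d20:-→d21:-→d22:-→d23:-→d24:H2 -> H2
  + 247.38.45.240/28 (H2) depth=28
  + 15.144.0.0/16 (H2) depth=16
  + 0.0.0.0/0 (H2) depth=0
  + 15.0.0.0/8 (H1) depth=8
  + 15.144.255.0/24 (H2) depth=24
  lookup 15.144.34.175: bits 0000111110010000 walk d0:H2→d1:-→d2:-→d3:-→d4:-→d5:-→d6:-→d7:-→d8:H1→d9:-→d10:-→d11:-→d12:-→d13:-→d14:-→d15:-→d16:H2 -> H2
  + 77.155.78.0/24 (H1) depth=24
  + 0.0.0.0/0 (H0) depth=0
  lookup 247.38.45.241: bits 1111011100100110001011011111 walk d0:H0→d1:-→d2:-→d3:-→d4:-→d5:-→d6:-→d7:-→d8:-→d9:-→d10:-→d11:-→d12:-→d13:-→d14:-→d15:-→d16:-→d17:-→d18:-→d19:-→d20:-→d21:-→d22:-→d23:-→d24:H2→d25:-→d26:-→d27:-→d28:H2 -> H2
  del 15.144.255.0/24 (clear depth 24)
  + 27.176.0.0/12 (H1) depth=12
  + 27.189.152.0/24 (H2) depth=24
  + 0.0.0.0/0 (H0) depth=0
  + 77.144.0.0/12 (H2) depth=12
  + 15.144.255.157/32 (H1) depth=32
  + 27.0.0.0/8 (H0) depth=8
  + 247.38.45.244/30 (H0) depth=30
  del 77.155.78.0/24 (clear depth 24)
  lookup 27.176.0.0: bits 000110111011 walk d0:H0→d1:-→d2:-→d3:-→d4:-→d5:-→d6:-→d7:-→d8:H0→d9:-→d10:-→d11:-→d12:H1 -> H1
  + 240.0.0.0/5 (H0) depth=5
  + 77.155.78.0/24 (H2) depth=24
  lookup 15.0.0.61: bits 00001111 walk d0:H0→d1:-→d2:-→d3:-→d4:-→d5:-→d6:-→d7:-→d8:H1 -> H1
  lookup 240.0.12.211: bits 11110 walk d0:H0→d1:-→d2:-→d3:-→d4:-→d5:H0 -> H0
  lookup 27.0.0.0: bits 00011011 walk d0:H0→d1:-→d2:-→d3:-→d4:-→d5:-→d6:-→d7:-→d8:H0 -> H0
  del 27.0.0.0/8 (clear depth 8)

== LOOKUPS ==
["H2","no-route","H2","H2","H2","H1","H1","H0","H0"]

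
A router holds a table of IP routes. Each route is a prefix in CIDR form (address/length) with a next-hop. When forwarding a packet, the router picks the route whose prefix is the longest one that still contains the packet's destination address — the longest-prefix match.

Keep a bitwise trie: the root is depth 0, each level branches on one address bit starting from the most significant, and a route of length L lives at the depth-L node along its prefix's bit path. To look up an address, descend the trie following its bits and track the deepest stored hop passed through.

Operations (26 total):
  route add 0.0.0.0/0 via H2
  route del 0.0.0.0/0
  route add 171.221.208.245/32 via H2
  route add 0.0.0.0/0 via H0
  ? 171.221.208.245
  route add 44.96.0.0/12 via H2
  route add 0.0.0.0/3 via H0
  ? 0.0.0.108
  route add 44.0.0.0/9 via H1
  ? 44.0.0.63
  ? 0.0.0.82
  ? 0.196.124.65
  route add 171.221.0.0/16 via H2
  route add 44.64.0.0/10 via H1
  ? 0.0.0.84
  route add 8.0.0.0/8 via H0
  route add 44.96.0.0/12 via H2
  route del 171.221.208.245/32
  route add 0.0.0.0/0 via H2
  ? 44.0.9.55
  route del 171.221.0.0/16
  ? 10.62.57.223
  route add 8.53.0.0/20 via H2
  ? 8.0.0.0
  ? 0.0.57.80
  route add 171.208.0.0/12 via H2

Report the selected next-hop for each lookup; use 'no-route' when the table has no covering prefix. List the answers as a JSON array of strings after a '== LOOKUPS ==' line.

Apply in order:
  + 0.0.0.0/0 (H2) depth=0
  - 0.0.0.0/0 clear@0
  + 171.221.208.245/32 (H2) depth=32
  + 0.0.0.0/0 (H0) depth=0
  lookup 171.221.208.245: bits 10101011110111011101000011110101 walk d0:H0→d1:-→d2:-→d3:-→d4:-→d5:-→d6:-→d7:-→d8:-→d9:-→d10:-→d11:-→d12:-→d13:-→d14:-→d15:-→d16:-→d17:-→d18:-→d19:-→d20:-→d21:-→d22:-→d23:-→d24:-→d25:-→d26:-→d27:-→d28:-→d29:-→d30:-→d31:-→d32:H2 -> H2
  + 44.96.0.0/12 (H2) depth=12
  + 0.0.0.0/3 (H0) depth=3
  lookup 0.0.0.108: bits 000 walk d0:H0→d1:-→d2:-→d3:H0 -> H0
  + 44.0.0.0/9 (H1) depth=9
  lookup 44.0.0.63: bits 001011000 walk d0:H0→d1:-→d2:-→d3:-→d4:-→d5:-→d6:-→d7:-→d8:-→d9:H1 -> H1
  lookup 0.0.0.82: bits 000 walk d0:H0→d1:-→d2:-→d3:H0 -> H0
  lookup 0.196.124.65: bits 000 walk d0:H0→d1:-→d2:-→d3:H0 -> H0
  + 171.221.0.0/16 (H2) depth=16
  + 44.64.0.0/10 (H1) depth=10
  lookup 0.0.0.84: bits 000 walk d0:H0→d1:-→d2:-→d3:H0 -> H0
  + 8.0.0.0/8 (H0) depth=8
  + 44.96.0.0/12 (H2) depth=12
  - 171.221.208.245/32 clear@32
  + 0.0.0.0/0 (H2) depth=0
  lookup 44.0.9.55: bits 001011000 walk d0:H2→d1:-→d2:-→d3:-→d4:-→d5:-→d6:-→d7:-→d8:-→d9:H1 -> H1
  - 171.221.0.0/16 clear@16
  lookup 10.62.57.223: bits 000010 walk d0:H2→d1:-→d2:-→d3:H0→d4:-→d5:-→d6:- -> H0
  + 8.53.0.0/20 (H2) depth=20
  lookup 8.0.0.0: bits 0000100000 walk d0:H2→d1:-→d2:-→d3:H0→d4:-→d5:-→d6:-→d7:-→d8:H0→d9:-→d10:- -> H0
  lookup 0.0.57.80: bits 0000 walk d0:H2→d1:-→d2:-→d3:H0→d4:- -> H0
  + 171.208.0.0/12 (H2) depth=12

== LOOKUPS ==
["H2","H0","H1","H0","H0","H0","H1","H0","H0","H0"]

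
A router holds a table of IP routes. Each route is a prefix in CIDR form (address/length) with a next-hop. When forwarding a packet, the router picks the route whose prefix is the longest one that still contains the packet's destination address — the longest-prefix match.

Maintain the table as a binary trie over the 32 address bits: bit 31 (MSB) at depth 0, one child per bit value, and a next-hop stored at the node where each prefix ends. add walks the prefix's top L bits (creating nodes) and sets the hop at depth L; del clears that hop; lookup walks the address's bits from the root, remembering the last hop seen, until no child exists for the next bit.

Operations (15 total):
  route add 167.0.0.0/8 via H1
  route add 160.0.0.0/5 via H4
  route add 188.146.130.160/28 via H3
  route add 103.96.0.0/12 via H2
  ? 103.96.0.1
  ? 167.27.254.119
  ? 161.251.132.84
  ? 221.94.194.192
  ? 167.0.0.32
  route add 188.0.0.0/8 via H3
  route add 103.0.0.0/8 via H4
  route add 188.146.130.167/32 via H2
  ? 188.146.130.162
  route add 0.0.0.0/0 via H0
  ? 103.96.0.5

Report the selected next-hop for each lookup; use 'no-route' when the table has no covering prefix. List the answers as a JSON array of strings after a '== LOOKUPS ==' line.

Process each operation:
  + 167.0.0.0/8 (H1) depth=8
  + 160.0.0.0/5 (H4) depth=5
  + 188.146.130.160/28 (H3) depth=28
  + 103.96.0.0/12 (H2) depth=12
  ? 103.96.0.1  path d0:-→d1:-→d2:-→d3:-→d4:-→d5:-→d6:-→d7:-→d8:-→d9:-→d10:-→d11:-→d12:H2  best=H2
  ? 167.27.254.119  path d0:-→d1:-→d2:-→d3:-→d4:-→d5:H4→d6:-→d7:-→d8:H1  best=H1
  ? 161.251.132.84  path d0:-→d1:-→d2:-→d3:-→d4:-→d5:H4  best=H4
  ? 221.94.194.192  path d0:-→d1:-  best=no-route
  ? 167.0.0.32  path d0:-→d1:-→d2:-→d3:-→d4:-→d5:H4→d6:-→d7:-→d8:H1  best=H1
  + 188.0.0.0/8 (H3) depth=8
  + 103.0.0.0/8 (H4) depth=8
  + 188.146.130.167/32 (H2) depth=32
  ? 188.146.130.162  path d0:-→d1:-→d2:-→d3:-→d4:-→d5:-→d6:-→d7:-→d8:H3→d9:-→d10:-→d11:-→d12:-→d13:-→d14:-→d15:-→d16:-→d17:-→d18:-→d19:-→d20:-→d21:-→d22:-→d23:-→d24:-→d25:-→d26:-→d27:-→d28:H3→d29:-  best=H3
  + 0.0.0.0/0 (H0) depth=0
  ? 103.96.0.5  path d0:H0→d1:-→d2:-→d3:-→d4:-→d5:-→d6:-→d7:-→d8:H4→d9:-→d10:-→d11:-→d12:H2  best=H2

== LOOKUPS ==
["H2","H1","H4","no-route","H1","H3","H2"]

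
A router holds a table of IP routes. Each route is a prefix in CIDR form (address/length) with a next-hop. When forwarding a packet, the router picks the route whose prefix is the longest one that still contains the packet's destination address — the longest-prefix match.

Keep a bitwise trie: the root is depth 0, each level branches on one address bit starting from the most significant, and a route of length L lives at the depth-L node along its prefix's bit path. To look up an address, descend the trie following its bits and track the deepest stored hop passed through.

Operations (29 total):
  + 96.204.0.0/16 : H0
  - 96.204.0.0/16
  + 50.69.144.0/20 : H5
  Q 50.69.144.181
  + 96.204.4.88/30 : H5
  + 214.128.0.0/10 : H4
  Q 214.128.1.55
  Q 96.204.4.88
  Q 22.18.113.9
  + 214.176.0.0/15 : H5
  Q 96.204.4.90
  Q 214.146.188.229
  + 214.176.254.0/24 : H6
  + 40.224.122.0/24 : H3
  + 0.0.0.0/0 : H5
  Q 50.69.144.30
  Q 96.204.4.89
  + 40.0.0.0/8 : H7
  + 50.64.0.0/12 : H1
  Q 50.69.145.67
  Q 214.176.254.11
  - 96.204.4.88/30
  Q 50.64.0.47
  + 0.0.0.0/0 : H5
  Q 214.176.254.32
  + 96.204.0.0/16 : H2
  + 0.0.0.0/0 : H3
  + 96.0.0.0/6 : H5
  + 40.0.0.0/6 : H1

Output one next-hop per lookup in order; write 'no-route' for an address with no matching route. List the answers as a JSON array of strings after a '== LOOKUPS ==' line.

Process each operation:
  add 96.204.0.0/16 -> H0 at depth 16
  - 96.204.0.0/16 clear@16
  add 50.69.144.0/20 -> H5 at depth 20
  lookup 50.69.144.181: bits 00110010010001011001 walk d0:-→d1:-→d2:-→d3:-→d4:-→d5:-→d6:-→d7:-→d8:-→d9:-→d10:-→d11:-→d12:-→d13:-→d14:-→d15:-→d16:-→d17:-→d18:-→d19:-→d20:H5 -> H5
  add 96.204.4.88/30 -> H5 at depth 30
  add 214.128.0.0/10 -> H4 at depth 10
  lookup 214.128.1.55: bits 1101011010 walk d0:-→d1:-→d2:-→d3:-→d4:-→d5:-→d6:-→d7:-→d8:-→d9:-→d10:H4 -> H4
  lookup 96.204.4.88: bits 011000001100110000000100010110 walk d0:-→d1:-→d2:-→d3:-→d4:-→d5:-→d6:-→d7:-→d8:-→d9:-→d10:-→d11:-→d12:-→d13:-→d14:-→d15:-→d16:-→d17:-→d18:-→d19:-→d20:-→d21:-→d22:-→d23:-→d24:-→d25:-→d26:-→d27:-→d28:-→d29:-→d30:H5 -> H5
  lookup 22.18.113.9: bits 00 walk d0:-→d1:-→d2:- -> no-route
  add 214.176.0.0/15 -> H5 at depth 15
  lookup 96.204.4.90: bits 011000001100110000000100010110 walk d0:-→d1:-→d2:-→d3:-→d4:-→d5:-→d6:-→d7:-→d8:-→d9:-→d10:-→d11:-→d12:-→d13:-→d14:-→d15:-→d16:-→d17:-→d18:-→d19:-→d20:-→d21:-→d22:-→d23:-→d24:-→d25:-→d26:-→d27:-→d28:-→d29:-→d30:H5 -> H5
  lookup 214.146.188.229: bits 1101011010 walk d0:-→d1:-→d2:-→d3:-→d4:-→d5:-→d6:-→d7:-→d8:-→d9:-→d10:H4 -> H4
  add 214.176.254.0/24 -> H6 at depth 24
  add 40.224.122.0/24 -> H3 at depth 24
  add 0.0.0.0/0 -> H5 at depth 0
  lookup 50.69.144.30: bits 00110010010001011001 walk d0:H5→d1:-→d2:-→d3:-→d4:-→d5:-→d6:-→d7:-→d8:-→d9:-→d10:-→d11:-→d12:-→d13:-→d14:-→d15:-→d16:-→d17:-→d18:-→d19:-→d20:H5 -> H5
  lookup 96.204.4.89: bits 011000001100110000000100010110 walk d0:H5→d1:-→d2:-→d3:-→d4:-→d5:-→d6:-→d7:-→d8:-→d9:-→d10:-→d11:-→d12:-→d13:-→d14:-→d15:-→d16:-→d17:-→d18:-→d19:-→d20:-→d21:-→d22:-→d23:-→d24:-→d25:-→d26:-→d27:-→d28:-→d29:-→d30:H5 -> H5
  add 40.0.0.0/8 -> H7 at depth 8
  add 50.64.0.0/12 -> H1 at depth 12
  lookup 50.69.145.67: bits 00110010010001011001 walk d0:H5→d1:-→d2:-→d3:-→d4:-→d5:-→d6:-→d7:-→d8:-→d9:-→d10:-→d11:-→d12:H1→d13:-→d14:-→d15:-→d16:-→d17:-→d18:-→d19:-→d20:H5 -> H5
  lookup 214.176.254.11: bits 110101101011000011111110 walk d0:H5→d1:-→d2:-→d3:-→d4:-→d5:-→d6:-→d7:-→d8:-→d9:-→d10:H4→d11:-→d12:-→d13:-→d14:-→d15:H5→d16:-→d17:-→d18:-→d19:-→d20:-→d21:-→d22:-→d23:-→d24:H6 -> H6
  - 96.204.4.88/30 clear@30
  lookup 50.64.0.47: bits 0011001001000 walk d0:H5→d1:-→d2:-→d3:-→d4:-→d5:-→d6:-→d7:-→d8:-→d9:-→d10:-→d11:-→d12:H1→d13:- -> H1
  add 0.0.0.0/0 -> H5 at depth 0
  lookup 214.176.254.32: bits 110101101011000011111110 walk d0:H5→d1:-→d2:-→d3:-→d4:-→d5:-→d6:-→d7:-→d8:-→d9:-→d10:H4→d11:-→d12:-→d13:-→d14:-→d15:H5→d16:-→d17:-→d18:-→d19:-→d20:-→d21:-→d22:-→d23:-→d24:H6 -> H6
  add 96.204.0.0/16 -> H2 at depth 16
  add 0.0.0.0/0 -> H3 at depth 0
  add 96.0.0.0/6 -> H5 at depth 6
  add 40.0.0.0/6 -> H1 at depth 6

== LOOKUPS ==
["H5","H4","H5","no-route","H5","H4","H5","H5","H5","H6","H1","H6"]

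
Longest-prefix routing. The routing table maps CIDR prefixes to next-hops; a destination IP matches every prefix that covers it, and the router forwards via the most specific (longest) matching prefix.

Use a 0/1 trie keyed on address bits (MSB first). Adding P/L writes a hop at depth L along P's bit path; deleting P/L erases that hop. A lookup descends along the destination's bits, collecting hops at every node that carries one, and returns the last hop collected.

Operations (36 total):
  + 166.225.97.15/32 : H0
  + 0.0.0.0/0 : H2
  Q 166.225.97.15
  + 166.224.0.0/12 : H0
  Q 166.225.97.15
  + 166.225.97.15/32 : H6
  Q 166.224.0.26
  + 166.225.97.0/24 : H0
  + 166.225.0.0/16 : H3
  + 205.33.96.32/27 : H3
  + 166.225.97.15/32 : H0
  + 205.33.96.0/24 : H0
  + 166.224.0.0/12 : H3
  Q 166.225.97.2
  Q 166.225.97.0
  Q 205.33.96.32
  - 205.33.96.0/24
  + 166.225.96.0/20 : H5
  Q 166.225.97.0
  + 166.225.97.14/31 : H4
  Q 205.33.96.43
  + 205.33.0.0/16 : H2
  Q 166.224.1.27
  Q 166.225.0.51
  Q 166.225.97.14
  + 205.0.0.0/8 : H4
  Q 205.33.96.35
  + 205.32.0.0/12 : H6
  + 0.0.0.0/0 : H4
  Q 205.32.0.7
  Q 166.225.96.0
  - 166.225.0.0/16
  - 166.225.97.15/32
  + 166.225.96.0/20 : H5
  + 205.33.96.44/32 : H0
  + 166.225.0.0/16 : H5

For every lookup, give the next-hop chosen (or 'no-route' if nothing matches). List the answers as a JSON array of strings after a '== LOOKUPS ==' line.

Trace:
  + 166.225.97.15/32 (H0) depth=32
  + 0.0.0.0/0 (H2) depth=0
  lookup 166.225.97.15: bits 10100110111000010110000100001111 walk d0:H2→d1:-→d2:-→d3:-→d4:-→d5:-→d6:-→d7:-→d8:-→d9:-→d10:-→d11:-→d12:-→d13:-→d14:-→d15:-→d16:-→d17:-→d18:-→d19:-→d20:-→d21:-→d22:-→d23:-→d24:-→d25:-→d26:-→d27:-→d28:-→d29:-→d30:-→d31:-→d32:H0 -> H0
  + 166.224.0.0/12 (H0) depth=12
  lookup 166.225.97.15: bits 10100110111000010110000100001111 walk d0:H2→d1:-→d2:-→d3:-→d4:-→d5:-→d6:-→d7:-→d8:-→d9:-→d10:-→d11:-→d12:H0→d13:-→d14:-→d15:-→d16:-→d17:-→d18:-→d19:-→d20:-→d21:-→d22:-→d23:-→d24:-→d25:-→d26:-→d27:-→d28:-→d29:-→d30:-→d31:-→d32:H0 -> H0
  + 166.225.97.15/32 (H6) depth=32
  lookup 166.224.0.26: bits 101001101110000 walk d0:H2→d1:-→d2:-→d3:-→d4:-→d5:-→d6:-→d7:-→d8:-→d9:-→d10:-→d11:-→d12:H0→d13:-→d14:-→d15:- -> H0
  + 166.225.97.0/24 (H0) depth=24
  + 166.225.0.0/16 (H3) depth=16
  + 205.33.96.32/27 (H3) depth=27
  + 166.225.97.15/32 (H0) depth=32
  + 205.33.96.0/24 (H0) depth=24
  + 166.224.0.0/12 (H3) depth=12
  lookup 166.225.97.2: bits 1010011011100001011000010000 walk d0:H2→d1:-→d2:-→d3:-→d4:-→d5:-→d6:-→d7:-→d8:-→d9:-→d10:-→d11:-→d12:H3→d13:-→d14:-→d15:-→d16:H3→d17:-→d18:-→d19:-→d20:-→d21:-→d22:-→d23:-→d24:H0→d25:-→d26:-→d27:-→d28:- -> H0
  lookup 166.225.97.0: bits 1010011011100001011000010000 walk d0:H2→d1:-→d2:-→d3:-→d4:-→d5:-→d6:-→d7:-→d8:-→d9:-→d10:-→d11:-→d12:H3→d13:-→d14:-→d15:-→d16:H3→d17:-→d18:-→d19:-→d20:-→d21:-→d22:-→d23:-→d24:H0→d25:-→d26:-→d27:-→d28:- -> H0
  lookup 205.33.96.32: bits 110011010010000101100000001 walk d0:H2→d1:-→d2:-→d3:-→d4:-→d5:-→d6:-→d7:-→d8:-→d9:-→d10:-→d11:-→d12:-→d13:-→d14:-→d15:-→d16:-→d17:-→d18:-→d19:-→d20:-→d21:-→d22:-→d23:-→d24:H0→d25:-→d26:-→d27:H3 -> H3
  - 205.33.96.0/24 clear@24
  + 166.225.96.0/20 (H5) depth=20
  lookup 166.225.97.0: bits 1010011011100001011000010000 walk d0:H2→d1:-→d2:-→d3:-→d4:-→d5:-→d6:-→d7:-→d8:-→d9:-→d10:-→d11:-→d12:H3→d13:-→d14:-→d15:-→d16:H3→d17:-→d18:-→d19:-→d20:H5→d21:-→d22:-→d23:-→d24:H0→d25:-→d26:-→d27:-→d28:- -> H0
  + 166.225.97.14/31 (H4) depth=31
  lookup 205.33.96.43: bits 110011010010000101100000001 walk d0:H2→d1:-→d2:-→d3:-→d4:-→d5:-→d6:-→d7:-→d8:-→d9:-→d10:-→d11:-→d12:-→d13:-→d14:-→d15:-→d16:-→d17:-→d18:-→d19:-→d20:-→d21:-→d22:-→d23:-→d24:-→d25:-→d26:-→d27:H3 -> H3
  + 205.33.0.0/16 (H2) depth=16
  lookup 166.224.1.27: bits 101001101110000 walk d0:H2→d1:-→d2:-→d3:-→d4:-→d5:-→d6:-→d7:-→d8:-→d9:-→d10:-→d11:-→d12:H3→d13:-→d14:-→d15:- -> H3
  lookup 166.225.0.51: bits 10100110111000010 walk d0:H2→d1:-→d2:-→d3:-→d4:-→d5:-→d6:-→d7:-→d8:-→d9:-→d10:-→d11:-→d12:H3→d13:-→d14:-→d15:-→d16:H3→d17:- -> H3
  lookup 166.225.97.14: bits 1010011011100001011000010000111 walk d0:H2→d1:-→d2:-→d3:-→d4:-→d5:-→d6:-→d7:-→d8:-→d9:-→d10:-→d11:-→d12:H3→d13:-→d14:-→d15:-→d16:H3→d17:-→d18:-→d19:-→d20:H5→d21:-→d22:-→d23:-→d24:H0→d25:-→d26:-→d27:-→d28:-→d29:-→d30:-→d31:H4 -> H4
  + 205.0.0.0/8 (H4) depth=8
  lookup 205.33.96.35: bits 110011010010000101100000001 walk d0:H2→d1:-→d2:-→d3:-→d4:-→d5:-→d6:-→d7:-→d8:H4→d9:-→d10:-→d11:-→d12:-→d13:-→d14:-→d15:-→d16:H2→d17:-→d18:-→d19:-→d20:-→d21:-→d22:-→d23:-→d24:-→d25:-→d26:-→d27:H3 -> H3
  + 205.32.0.0/12 (H6) depth=12
  + 0.0.0.0/0 (H4) depth=0
  lookup 205.32.0.7: bits 110011010010000 walk d0:H4→d1:-→d2:-→d3:-→d4:-→d5:-→d6:-→d7:-→d8:H4→d9:-→d10:-→d11:-→d12:H6→d13:-→d14:-→d15:- -> H6
  lookup 166.225.96.0: bits 10100110111000010110000 walk d0:H4→d1:-→d2:-→d3:-→d4:-→d5:-→d6:-→d7:-→d8:-→d9:-→d10:-→d11:-→d12:H3→d13:-→d14:-→d15:-→d16:H3→d17:-→d18:-→d19:-→d20:H5→d21:-→d22:-→d23:- -> H5
  - 166.225.0.0/16 clear@16
  - 166.225.97.15/32 clear@32
  + 166.225.96.0/20 (H5) depth=20
  + 205.33.96.44/32 (H0) depth=32
  + 166.225.0.0/16 (H5) depth=16

== LOOKUPS ==
["H0","H0","H0","H0","H0","H3","H0","H3","H3","H3","H4","H3","H6","H5"]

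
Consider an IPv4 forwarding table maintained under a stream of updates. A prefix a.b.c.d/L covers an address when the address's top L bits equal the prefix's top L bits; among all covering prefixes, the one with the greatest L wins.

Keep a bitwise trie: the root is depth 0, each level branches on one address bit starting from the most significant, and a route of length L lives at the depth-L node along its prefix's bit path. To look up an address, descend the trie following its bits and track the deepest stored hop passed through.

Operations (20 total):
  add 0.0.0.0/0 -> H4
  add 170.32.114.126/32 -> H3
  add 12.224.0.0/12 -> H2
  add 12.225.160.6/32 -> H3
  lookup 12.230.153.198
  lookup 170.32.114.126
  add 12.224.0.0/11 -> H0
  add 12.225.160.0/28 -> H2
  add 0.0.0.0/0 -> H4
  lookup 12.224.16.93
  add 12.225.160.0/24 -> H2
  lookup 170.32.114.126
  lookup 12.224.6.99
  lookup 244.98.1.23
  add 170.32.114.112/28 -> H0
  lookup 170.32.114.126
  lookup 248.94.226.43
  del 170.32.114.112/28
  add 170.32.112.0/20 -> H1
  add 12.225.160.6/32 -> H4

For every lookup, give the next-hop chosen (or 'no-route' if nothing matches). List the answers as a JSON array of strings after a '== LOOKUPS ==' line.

Apply in order:
  add 0.0.0.0/0 -> H4 at depth 0
  add 170.32.114.126/32 -> H3 at depth 32
  add 12.224.0.0/12 -> H2 at depth 12
  add 12.225.160.6/32 -> H3 at depth 32
  ? 12.230.153.198  path d0:H4→d1:-→d2:-→d3:-→d4:-→d5:-→d6:-→d7:-→d8:-→d9:-→d10:-→d11:-→d12:H2→d13:-  best=H2
  ? 170.32.114.126  path d0:H4→d1:-→d2:-→d3:-→d4:-→d5:-→d6:-→d7:-→d8:-→d9:-→d10:-→d11:-→d12:-→d13:-→d14:-→d15:-→d16:-→d17:-→d18:-→d19:-→d20:-→d21:-→d22:-→d23:-→d24:-→d25:-→d26:-→d27:-→d28:-→d29:-→d30:-→d31:-→d32:H3  best=H3
  add 12.224.0.0/11 -> H0 at depth 11
  add 12.225.160.0/28 -> H2 at depth 28
  add 0.0.0.0/0 -> H4 at depth 0
  ? 12.224.16.93  path d0:H4→d1:-→d2:-→d3:-→d4:-→d5:-→d6:-→d7:-→d8:-→d9:-→d10:-→d11:H0→d12:H2→d13:-→d14:-→d15:-  best=H2
  add 12.225.160.0/24 -> H2 at depth 24
  ? 170.32.114.126  path d0:H4→d1:-→d2:-→d3:-→d4:-→d5:-→d6:-→d7:-→d8:-→d9:-→d10:-→d11:-→d12:-→d13:-→d14:-→d15:-→d16:-→d17:-→d18:-→d19:-→d20:-→d21:-→d22:-→d23:-→d24:-→d25:-→d26:-→d27:-→d28:-→d29:-→d30:-→d31:-→d32:H3  best=H3
  ? 12.224.6.99  path d0:H4→d1:-→d2:-→d3:-→d4:-→d5:-→d6:-→d7:-→d8:-→d9:-→d10:-→d11:H0→d12:H2→d13:-→d14:-→d15:-  best=H2
  ? 244.98.1.23  path d0:H4→d1:-  best=H4
  add 170.32.114.112/28 -> H0 at depth 28
  ? 170.32.114.126  path d0:H4→d1:-→d2:-→d3:-→d4:-→d5:-→d6:-→d7:-→d8:-→d9:-→d10:-→d11:-→d12:-→d13:-→d14:-→d15:-→d16:-→d17:-→d18:-→d19:-→d20:-→d21:-→d22:-→d23:-→d24:-→d25:-→d26:-→d27:-→d28:H0→d29:-→d30:-→d31:-→d32:H3  best=H3
  ? 248.94.226.43  path d0:H4→d1:-  best=H4
  del 170.32.114.112/28 (clear depth 28)
  add 170.32.112.0/20 -> H1 at depth 20
  add 12.225.160.6/32 -> H4 at depth 32

== LOOKUPS ==
["H2","H3","H2","H3","H2","H4","H3","H4"]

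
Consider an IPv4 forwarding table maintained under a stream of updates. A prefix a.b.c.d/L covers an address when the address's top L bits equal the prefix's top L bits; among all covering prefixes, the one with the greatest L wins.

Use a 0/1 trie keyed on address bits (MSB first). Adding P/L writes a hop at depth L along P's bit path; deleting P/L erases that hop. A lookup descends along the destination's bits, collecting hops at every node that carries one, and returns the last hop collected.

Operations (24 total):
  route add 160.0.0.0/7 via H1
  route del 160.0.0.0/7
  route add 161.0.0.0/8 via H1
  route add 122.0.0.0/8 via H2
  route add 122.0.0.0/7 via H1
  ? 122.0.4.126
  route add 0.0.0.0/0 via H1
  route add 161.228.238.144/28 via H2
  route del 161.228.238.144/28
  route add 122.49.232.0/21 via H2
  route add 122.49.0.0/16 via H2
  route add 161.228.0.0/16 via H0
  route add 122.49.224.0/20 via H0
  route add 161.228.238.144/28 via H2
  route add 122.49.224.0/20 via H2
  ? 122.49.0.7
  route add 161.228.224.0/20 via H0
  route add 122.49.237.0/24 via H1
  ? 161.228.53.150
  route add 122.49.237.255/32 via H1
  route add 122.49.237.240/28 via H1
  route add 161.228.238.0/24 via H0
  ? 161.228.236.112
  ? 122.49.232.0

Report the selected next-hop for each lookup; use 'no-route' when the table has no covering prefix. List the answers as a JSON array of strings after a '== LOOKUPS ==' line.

Trace:
  + 160.0.0.0/7 (H1) depth=7
  del 160.0.0.0/7 (clear depth 7)
  + 161.0.0.0/8 (H1) depth=8
  + 122.0.0.0/8 (H2) depth=8
  + 122.0.0.0/7 (H1) depth=7
  Q 122.0.4.126: descend 01111010 ; hops seen [H1,H2] ; pick H2
  + 0.0.0.0/0 (H1) depth=0
  + 161.228.238.144/28 (H2) depth=28
  del 161.228.238.144/28 (clear depth 28)
  + 122.49.232.0/21 (H2) depth=21
  + 122.49.0.0/16 (H2) depth=16
  + 161.228.0.0/16 (H0) depth=16
  + 122.49.224.0/20 (H0) depth=20
  + 161.228.238.144/28 (H2) depth=28
  + 122.49.224.0/20 (H2) depth=20
  Q 122.49.0.7: descend 0111101000110001 ; hops seen [H1,H1,H2,H2] ; pick H2
  + 161.228.224.0/20 (H0) depth=20
  + 122.49.237.0/24 (H1) depth=24
  Q 161.228.53.150: descend 1010000111100100 ; hops seen [H1,H1,H0] ; pick H0
  + 122.49.237.255/32 (H1) depth=32
  + 122.49.237.240/28 (H1) depth=28
  + 161.228.238.0/24 (H0) depth=24
  Q 161.228.236.112: descend 1010000111100100111011 ; hops seen [H1,H1,H0,H0] ; pick H0
  Q 122.49.232.0: descend 011110100011000111101 ; hops seen [H1,H1,H2,H2,H2,H2] ; pick H2

== LOOKUPS ==
["H2","H2","H0","H0","H2"]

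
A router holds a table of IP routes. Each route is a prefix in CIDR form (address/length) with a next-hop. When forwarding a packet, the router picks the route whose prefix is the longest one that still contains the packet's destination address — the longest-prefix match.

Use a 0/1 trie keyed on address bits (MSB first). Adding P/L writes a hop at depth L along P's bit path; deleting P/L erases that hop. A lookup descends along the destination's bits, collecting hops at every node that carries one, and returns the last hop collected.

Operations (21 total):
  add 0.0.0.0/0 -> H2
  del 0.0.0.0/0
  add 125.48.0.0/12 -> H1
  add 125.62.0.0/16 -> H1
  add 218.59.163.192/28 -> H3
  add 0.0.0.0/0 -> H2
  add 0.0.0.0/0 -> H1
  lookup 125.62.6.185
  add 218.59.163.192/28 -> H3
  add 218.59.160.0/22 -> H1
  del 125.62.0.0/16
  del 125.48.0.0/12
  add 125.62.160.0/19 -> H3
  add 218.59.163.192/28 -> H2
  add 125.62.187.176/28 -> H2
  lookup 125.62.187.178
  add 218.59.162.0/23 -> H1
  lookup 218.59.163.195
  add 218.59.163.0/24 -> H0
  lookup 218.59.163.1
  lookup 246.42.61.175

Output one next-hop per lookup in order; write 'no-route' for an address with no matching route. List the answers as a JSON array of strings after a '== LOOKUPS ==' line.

Apply in order:
  add 0.0.0.0/0 -> H2 at depth 0
  del 0.0.0.0/0 (clear depth 0)
  add 125.48.0.0/12 -> H1 at depth 12
  add 125.62.0.0/16 -> H1 at depth 16
  add 218.59.163.192/28 -> H3 at depth 28
  add 0.0.0.0/0 -> H2 at depth 0
  add 0.0.0.0/0 -> H1 at depth 0
  Q 125.62.6.185: descend 0111110100111110 ; hops seen [H1,H1,H1] ; pick H1
  add 218.59.163.192/28 -> H3 at depth 28
  add 218.59.160.0/22 -> H1 at depth 22
  del 125.62.0.0/16 (clear depth 16)
  del 125.48.0.0/12 (clear depth 12)
  add 125.62.160.0/19 -> H3 at depth 19
  add 218.59.163.192/28 -> H2 at depth 28
  add 125.62.187.176/28 -> H2 at depth 28
  Q 125.62.187.178: descend 0111110100111110101110111011 ; hops seen [H1,H3,H2] ; pick H2
  add 218.59.162.0/23 -> H1 at depth 23
  Q 218.59.163.195: descend 1101101000111011101000111100 ; hops seen [H1,H1,H1,H2] ; pick H2
  add 218.59.163.0/24 -> H0 at depth 24
  Q 218.59.163.1: descend 110110100011101110100011 ; hops seen [H1,H1,H1,H0] ; pick H0
  Q 246.42.61.175: descend 11 ; hops seen [H1] ; pick H1

== LOOKUPS ==
["H1","H2","H2","H0","H1"]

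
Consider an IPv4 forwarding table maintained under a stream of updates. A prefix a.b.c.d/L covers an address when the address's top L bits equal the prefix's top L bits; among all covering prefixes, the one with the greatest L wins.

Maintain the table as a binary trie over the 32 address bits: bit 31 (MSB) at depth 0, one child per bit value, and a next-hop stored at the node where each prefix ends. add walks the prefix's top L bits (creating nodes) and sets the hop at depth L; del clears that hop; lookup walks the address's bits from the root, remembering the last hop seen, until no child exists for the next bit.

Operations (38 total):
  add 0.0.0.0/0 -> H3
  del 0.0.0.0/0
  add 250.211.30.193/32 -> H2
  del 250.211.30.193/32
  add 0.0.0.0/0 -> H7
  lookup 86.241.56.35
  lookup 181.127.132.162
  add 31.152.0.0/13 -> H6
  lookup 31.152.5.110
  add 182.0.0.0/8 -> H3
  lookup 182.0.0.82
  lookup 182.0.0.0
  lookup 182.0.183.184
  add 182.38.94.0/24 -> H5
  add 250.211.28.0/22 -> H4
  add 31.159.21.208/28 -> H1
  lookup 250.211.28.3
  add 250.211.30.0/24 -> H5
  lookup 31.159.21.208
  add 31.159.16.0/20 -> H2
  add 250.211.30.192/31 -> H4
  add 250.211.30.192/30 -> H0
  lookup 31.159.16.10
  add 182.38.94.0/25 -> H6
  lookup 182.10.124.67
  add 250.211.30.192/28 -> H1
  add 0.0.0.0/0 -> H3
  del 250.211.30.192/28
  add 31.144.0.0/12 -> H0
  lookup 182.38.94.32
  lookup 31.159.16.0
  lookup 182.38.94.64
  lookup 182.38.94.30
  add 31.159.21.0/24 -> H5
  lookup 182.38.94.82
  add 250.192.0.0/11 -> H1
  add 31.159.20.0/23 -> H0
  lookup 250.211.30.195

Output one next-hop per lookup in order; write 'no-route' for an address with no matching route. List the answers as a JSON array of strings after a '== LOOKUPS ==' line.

Process each operation:
  + 0.0.0.0/0 (H3) depth=0
  del 0.0.0.0/0 (clear depth 0)
  + 250.211.30.193/32 (H2) depth=32
  del 250.211.30.193/32 (clear depth 32)
  + 0.0.0.0/0 (H7) depth=0
  ? 86.241.56.35  path d0:H7  best=H7
  ? 181.127.132.162  path d0:H7→d1:-  best=H7
  + 31.152.0.0/13 (H6) depth=13
  ? 31.152.5.110  path d0:H7→d1:-→d2:-→d3:-→d4:-→d5:-→d6:-→d7:-→d8:-→d9:-→d10:-→d11:-→d12:-→d13:H6  best=H6
  + 182.0.0.0/8 (H3) depth=8
  ? 182.0.0.82  path d0:H7→d1:-→d2:-→d3:-→d4:-→d5:-→d6:-→d7:-→d8:H3  best=H3
  ? 182.0.0.0  path d0:H7→d1:-→d2:-→d3:-→d4:-→d5:-→d6:-→d7:-→d8:H3  best=H3
  ? 182.0.183.184  path d0:H7→d1:-→d2:-→d3:-→d4:-→d5:-→d6:-→d7:-→d8:H3  best=H3
  + 182.38.94.0/24 (H5) depth=24
  + 250.211.28.0/22 (H4) depth=22
  + 31.159.21.208/28 (H1) depth=28
  ? 250.211.28.3  path d0:H7→d1:-→d2:-→d3:-→d4:-→d5:-→d6:-→d7:-→d8:-→d9:-→d10:-→d11:-→d12:-→d13:-→d14:-→d15:-→d16:-→d17:-→d18:-→d19:-→d20:-→d21:-→d22:H4  best=H4
  + 250.211.30.0/24 (H5) depth=24
  ? 31.159.21.208  path d0:H7→d1:-→d2:-→d3:-→d4:-→d5:-→d6:-→d7:-→d8:-→d9:-→d10:-→d11:-→d12:-→d13:H6→d14:-→d15:-→d16:-→d17:-→d18:-→d19:-→d20:-→d21:-→d22:-→d23:-→d24:-→d25:-→d26:-→d27:-→d28:H1  best=H1
  + 31.159.16.0/20 (H2) depth=20
  + 250.211.30.192/31 (H4) depth=31
  + 250.211.30.192/30 (H0) depth=30
  ? 31.159.16.10  path d0:H7→d1:-→d2:-→d3:-→d4:-→d5:-→d6:-→d7:-→d8:-→d9:-→d10:-→d11:-→d12:-→d13:H6→d14:-→d15:-→d16:-→d17:-→d18:-→d19:-→d20:H2→d21:-  best=H2
  + 182.38.94.0/25 (H6) depth=25
  ? 182.10.124.67  path d0:H7→d1:-→d2:-→d3:-→d4:-→d5:-→d6:-→d7:-→d8:H3→d9:-→d10:-  best=H3
  + 250.211.30.192/28 (H1) depth=28
  + 0.0.0.0/0 (H3) depth=0
  del 250.211.30.192/28 (clear depth 28)
  + 31.144.0.0/12 (H0) depth=12
  ? 182.38.94.32  path d0:H3→d1:-→d2:-→d3:-→d4:-→d5:-→d6:-→d7:-→d8:H3→d9:-→d10:-→d11:-→d12:-→d13:-→d14:-→d15:-→d16:-→d17:-→d18:-→d19:-→d20:-→d21:-→d22:-→d23:-→d24:H5→d25:H6  best=H6
  ? 31.159.16.0  path d0:H3→d1:-→d2:-→d3:-→d4:-→d5:-→d6:-→d7:-→d8:-→d9:-→d10:-→d11:-→d12:H0→d13:H6→d14:-→d15:-→d16:-→d17:-→d18:-→d19:-→d20:H2→d21:-  best=H2
  ? 182.38.94.64  path d0:H3→d1:-→d2:-→d3:-→d4:-→d5:-→d6:-→d7:-→d8:H3→d9:-→d10:-→d11:-→d12:-→d13:-→d14:-→d15:-→d16:-→d17:-→d18:-→d19:-→d20:-→d21:-→d22:-→d23:-→d24:H5→d25:H6  best=H6
  ? 182.38.94.30  path d0:H3→d1:-→d2:-→d3:-→d4:-→d5:-→d6:-→d7:-→d8:H3→d9:-→d10:-→d11:-→d12:-→d13:-→d14:-→d15:-→d16:-→d17:-→d18:-→d19:-→d20:-→d21:-→d22:-→d23:-→d24:H5→d25:H6  best=H6
  + 31.159.21.0/24 (H5) depth=24
  ? 182.38.94.82  path d0:H3→d1:-→d2:-→d3:-→d4:-→d5:-→d6:-→d7:-→d8:H3→d9:-→d10:-→d11:-→d12:-→d13:-→d14:-→d15:-→d16:-→d17:-→d18:-→d19:-→d20:-→d21:-→d22:-→d23:-→d24:H5→d25:H6  best=H6
  + 250.192.0.0/11 (H1) depth=11
  + 31.159.20.0/23 (H0) depth=23
  ? 250.211.30.195  path d0:H3→d1:-→d2:-→d3:-→d4:-→d5:-→d6:-→d7:-→d8:-→d9:-→d10:-→d11:H1→d12:-→d13:-→d14:-→d15:-→d16:-→d17:-→d18:-→d19:-→d20:-→d21:-→d22:H4→d23:-→d24:H5→d25:-→d26:-→d27:-→d28:-→d29:-→d30:H0  best=H0

== LOOKUPS ==
["H7","H7","H6","H3","H3","H3","H4","H1","H2","H3","H6","H2","H6","H6","H6","H0"]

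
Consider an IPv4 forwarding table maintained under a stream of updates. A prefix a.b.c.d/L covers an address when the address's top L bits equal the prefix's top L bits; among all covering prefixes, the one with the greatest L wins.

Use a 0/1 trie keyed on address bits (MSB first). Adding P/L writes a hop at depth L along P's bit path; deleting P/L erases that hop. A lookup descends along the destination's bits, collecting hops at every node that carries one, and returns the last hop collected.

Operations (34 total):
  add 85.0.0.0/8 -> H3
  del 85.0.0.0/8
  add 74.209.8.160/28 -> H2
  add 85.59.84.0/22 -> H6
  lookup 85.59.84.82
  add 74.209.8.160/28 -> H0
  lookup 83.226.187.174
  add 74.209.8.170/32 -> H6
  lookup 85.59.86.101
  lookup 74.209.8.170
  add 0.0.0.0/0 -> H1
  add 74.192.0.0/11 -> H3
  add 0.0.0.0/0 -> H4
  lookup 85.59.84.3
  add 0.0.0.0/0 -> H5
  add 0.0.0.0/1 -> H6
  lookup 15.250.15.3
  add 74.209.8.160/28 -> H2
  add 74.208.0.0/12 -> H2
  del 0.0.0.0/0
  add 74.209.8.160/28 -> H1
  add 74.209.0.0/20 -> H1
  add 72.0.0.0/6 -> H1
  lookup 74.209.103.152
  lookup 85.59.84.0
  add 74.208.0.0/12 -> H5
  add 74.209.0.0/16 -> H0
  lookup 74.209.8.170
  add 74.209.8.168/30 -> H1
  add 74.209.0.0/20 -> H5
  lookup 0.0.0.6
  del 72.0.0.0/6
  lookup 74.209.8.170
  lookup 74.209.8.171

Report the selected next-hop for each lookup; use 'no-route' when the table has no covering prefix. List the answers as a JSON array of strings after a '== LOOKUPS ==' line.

Process each operation:
  + 85.0.0.0/8 (H3) depth=8
  del 85.0.0.0/8 (clear depth 8)
  + 74.209.8.160/28 (H2) depth=28
  + 85.59.84.0/22 (H6) depth=22
  ? 85.59.84.82  path d0:-→d1:-→d2:-→d3:-→d4:-→d5:-→d6:-→d7:-→d8:-→d9:-→d10:-→d11:-→d12:-→d13:-→d14:-→d15:-→d16:-→d17:-→d18:-→d19:-→d20:-→d21:-→d22:H6  best=H6
  + 74.209.8.160/28 (H0) depth=28
  ? 83.226.187.174  path d0:-→d1:-→d2:-→d3:-→d4:-→d5:-  best=no-route
  + 74.209.8.170/32 (H6) depth=32
  ? 85.59.86.101  path d0:-→d1:-→d2:-→d3:-→d4:-→d5:-→d6:-→d7:-→d8:-→d9:-→d10:-→d11:-→d12:-→d13:-→d14:-→d15:-→d16:-→d17:-→d18:-→d19:-→d20:-→d21:-→d22:H6  best=H6
  ? 74.209.8.170  path d0:-→d1:-→d2:-→d3:-→d4:-→d5:-→d6:-→d7:-→d8:-→d9:-→d10:-→d11:-→d12:-→d13:-→d14:-→d15:-→d16:-→d17:-→d18:-→d19:-→d20:-→d21:-→d22:-→d23:-→d24:-→d25:-→d26:-→d27:-→d28:H0→d29:-→d30:-→d31:-→d32:H6  best=H6
  + 0.0.0.0/0 (H1) depth=0
  + 74.192.0.0/11 (H3) depth=11
  + 0.0.0.0/0 (H4) depth=0
  ? 85.59.84.3  path d0:H4→d1:-→d2:-→d3:-→d4:-→d5:-→d6:-→d7:-→d8:-→d9:-→d10:-→d11:-→d12:-→d13:-→d14:-→d15:-→d16:-→d17:-→d18:-→d19:-→d20:-→d21:-→d22:H6  best=H6
  + 0.0.0.0/0 (H5) depth=0
  + 0.0.0.0/1 (H6) depth=1
  ? 15.250.15.3  path d0:H5→d1:H6  best=H6
  + 74.209.8.160/28 (H2) depth=28
  + 74.208.0.0/12 (H2) depth=12
  del 0.0.0.0/0 (clear depth 0)
  + 74.209.8.160/28 (H1) depth=28
  + 74.209.0.0/20 (H1) depth=20
  + 72.0.0.0/6 (H1) depth=6
  ? 74.209.103.152  path d0:-→d1:H6→d2:-→d3:-→d4:-→d5:-→d6:H1→d7:-→d8:-→d9:-→d10:-→d11:H3→d12:H2→d13:-→d14:-→d15:-→d16:-→d17:-  best=H2
  ? 85.59.84.0  path d0:-→d1:H6→d2:-→d3:-→d4:-→d5:-→d6:-→d7:-→d8:-→d9:-→d10:-→d11:-→d12:-→d13:-→d14:-→d15:-→d16:-→d17:-→d18:-→d19:-→d20:-→d21:-→d22:H6  best=H6
  + 74.208.0.0/12 (H5) depth=12
  + 74.209.0.0/16 (H0) depth=16
  ? 74.209.8.170  path d0:-→d1:H6→d2:-→d3:-→d4:-→d5:-→d6:H1→d7:-→d8:-→d9:-→d10:-→d11:H3→d12:H5→d13:-→d14:-→d15:-→d16:H0→d17:-→d18:-→d19:-→d20:H1→d21:-→d22:-→d23:-→d24:-→d25:-→d26:-→d27:-→d28:H1→d29:-→d30:-→d31:-→d32:H6  best=H6
  + 74.209.8.168/30 (H1) depth=30
  + 74.209.0.0/20 (H5) depth=20
  ? 0.0.0.6  path d0:-→d1:H6  best=H6
  del 72.0.0.0/6 (clear depth 6)
  ? 74.209.8.170  path d0:-→d1:H6→d2:-→d3:-→d4:-→d5:-→d6:-→d7:-→d8:-→d9:-→d10:-→d11:H3→d12:H5→d13:-→d14:-→d15:-→d16:H0→d17:-→d18:-→d19:-→d20:H5→d21:-→d22:-→d23:-→d24:-→d25:-→d26:-→d27:-→d28:H1→d29:-→d30:H1→d31:-→d32:H6  best=H6
  ? 74.209.8.171  path d0:-→d1:H6→d2:-→d3:-→d4:-→d5:-→d6:-→d7:-→d8:-→d9:-→d10:-→d11:H3→d12:H5→d13:-→d14:-→d15:-→d16:H0→d17:-→d18:-→d19:-→d20:H5→d21:-→d22:-→d23:-→d24:-→d25:-→d26:-→d27:-→d28:H1→d29:-→d30:H1→d31:-  best=H1

== LOOKUPS ==
["H6","no-route","H6","H6","H6","H6","H2","H6","H6","H6","H6","H1"]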